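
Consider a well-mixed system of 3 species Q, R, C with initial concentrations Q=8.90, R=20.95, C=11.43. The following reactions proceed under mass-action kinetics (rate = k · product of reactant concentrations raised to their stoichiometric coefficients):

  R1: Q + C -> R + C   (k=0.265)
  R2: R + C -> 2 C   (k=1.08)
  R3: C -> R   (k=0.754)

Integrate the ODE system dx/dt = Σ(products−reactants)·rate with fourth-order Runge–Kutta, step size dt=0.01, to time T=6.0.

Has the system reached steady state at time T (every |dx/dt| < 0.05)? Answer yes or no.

Steady state at T: yes

RK4 with dt=0.01: 600 steps to T=6.0. Trajectory (selected grid times):
t=0.00: Q=8.90 R=20.95 C=11.43
t=0.67: Q=0.01 R=0.70 C=40.57
t=1.33: Q=0.00 R=0.70 C=40.58
t=2.00: Q=0.00 R=0.70 C=40.58
t=2.67: Q=0.00 R=0.70 C=40.58
t=3.33: Q=0.00 R=0.70 C=40.58
t=4.00: Q=0.00 R=0.70 C=40.58
t=4.67: Q=0.00 R=0.70 C=40.58
t=5.33: Q=0.00 R=0.70 C=40.58
t=6.00: Q=0.00 R=0.70 C=40.58
Rates at T: R1=0.0000, R2=30.5987, R3=30.5987
dx/dt at T (Σ net stoichiometry × rate): Q=-0.0000, R=-0.0000, C=+0.0000
Largest |dx/dt| is |-0.0000| (R) < 0.05 → steady.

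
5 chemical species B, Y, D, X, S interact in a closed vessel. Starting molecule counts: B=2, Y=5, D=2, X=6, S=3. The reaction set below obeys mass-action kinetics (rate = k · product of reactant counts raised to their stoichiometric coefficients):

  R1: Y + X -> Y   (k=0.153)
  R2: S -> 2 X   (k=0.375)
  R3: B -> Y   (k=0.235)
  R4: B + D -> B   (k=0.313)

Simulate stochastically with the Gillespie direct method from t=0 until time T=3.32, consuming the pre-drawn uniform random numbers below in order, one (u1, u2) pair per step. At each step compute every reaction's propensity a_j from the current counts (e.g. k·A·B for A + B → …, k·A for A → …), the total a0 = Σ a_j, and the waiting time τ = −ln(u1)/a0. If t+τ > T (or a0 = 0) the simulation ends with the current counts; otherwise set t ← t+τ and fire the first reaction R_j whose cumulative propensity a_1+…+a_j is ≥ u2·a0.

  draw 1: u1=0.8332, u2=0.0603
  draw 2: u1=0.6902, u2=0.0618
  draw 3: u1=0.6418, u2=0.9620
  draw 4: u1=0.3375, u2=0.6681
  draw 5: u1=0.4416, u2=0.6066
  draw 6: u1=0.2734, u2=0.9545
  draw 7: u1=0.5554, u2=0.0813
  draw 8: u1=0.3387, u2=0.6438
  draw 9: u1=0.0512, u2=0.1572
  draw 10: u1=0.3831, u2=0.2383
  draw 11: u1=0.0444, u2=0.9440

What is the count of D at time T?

D at T = 0

t=0.000: B=2 Y=5 D=2 X=6 S=3
Draw 1: a1=4.590, a2=1.125, a3=0.470, a4=1.252, a0=7.437; τ=−ln(0.8332)/7.437=0.025 → t=0.025; u2·a0=0.0603·7.437=0.448 ≤ a1=4.590 → R1 fires; B=2 Y=5 D=2 X=5 S=3
Draw 2: a1=3.825, a2=1.125, a3=0.470, a4=1.252, a0=6.672; τ=−ln(0.6902)/6.672=0.056 → t=0.080; u2·a0=0.0618·6.672=0.412 ≤ a1=3.825 → R1 fires; B=2 Y=5 D=2 X=4 S=3
Draw 3: a1=3.060, a2=1.125, a3=0.470, a4=1.252, a0=5.907; τ=−ln(0.6418)/5.907=0.075 → t=0.155; u2·a0=0.9620·5.907=5.683; a1+…+a3=4.655 < 5.683 ≤ a1+…+a4=5.907 → R4 fires; B=2 Y=5 D=1 X=4 S=3
Draw 4: a1=3.060, a2=1.125, a3=0.470, a4=0.626, a0=5.281; τ=−ln(0.3375)/5.281=0.206 → t=0.361; u2·a0=0.6681·5.281=3.528; a1=3.060 < 3.528 ≤ a1+a2=4.185 → R2 fires; B=2 Y=5 D=1 X=6 S=2
Draw 5: a1=4.590, a2=0.750, a3=0.470, a4=0.626, a0=6.436; τ=−ln(0.4416)/6.436=0.127 → t=0.488; u2·a0=0.6066·6.436=3.904 ≤ a1=4.590 → R1 fires; B=2 Y=5 D=1 X=5 S=2
Draw 6: a1=3.825, a2=0.750, a3=0.470, a4=0.626, a0=5.671; τ=−ln(0.2734)/5.671=0.229 → t=0.717; u2·a0=0.9545·5.671=5.413; a1+…+a3=5.045 < 5.413 ≤ a1+…+a4=5.671 → R4 fires; B=2 Y=5 D=0 X=5 S=2
Draw 7: a1=3.825, a2=0.750, a3=0.470, a4=0.000, a0=5.045; τ=−ln(0.5554)/5.045=0.117 → t=0.833; u2·a0=0.0813·5.045=0.410 ≤ a1=3.825 → R1 fires; B=2 Y=5 D=0 X=4 S=2
Draw 8: a1=3.060, a2=0.750, a3=0.470, a4=0.000, a0=4.280; τ=−ln(0.3387)/4.280=0.253 → t=1.086; u2·a0=0.6438·4.280=2.755 ≤ a1=3.060 → R1 fires; B=2 Y=5 D=0 X=3 S=2
Draw 9: a1=2.295, a2=0.750, a3=0.470, a4=0.000, a0=3.515; τ=−ln(0.0512)/3.515=0.846 → t=1.932; u2·a0=0.1572·3.515=0.553 ≤ a1=2.295 → R1 fires; B=2 Y=5 D=0 X=2 S=2
Draw 10: a1=1.530, a2=0.750, a3=0.470, a4=0.000, a0=2.750; τ=−ln(0.3831)/2.750=0.349 → t=2.280; u2·a0=0.2383·2.750=0.655 ≤ a1=1.530 → R1 fires; B=2 Y=5 D=0 X=1 S=2
Draw 11: a1=0.765, a2=0.750, a3=0.470, a4=0.000, a0=1.985; τ=−ln(0.0444)/1.985=1.569 → t=3.849 > T=3.32: stop.
Read off D at T=3.32: 0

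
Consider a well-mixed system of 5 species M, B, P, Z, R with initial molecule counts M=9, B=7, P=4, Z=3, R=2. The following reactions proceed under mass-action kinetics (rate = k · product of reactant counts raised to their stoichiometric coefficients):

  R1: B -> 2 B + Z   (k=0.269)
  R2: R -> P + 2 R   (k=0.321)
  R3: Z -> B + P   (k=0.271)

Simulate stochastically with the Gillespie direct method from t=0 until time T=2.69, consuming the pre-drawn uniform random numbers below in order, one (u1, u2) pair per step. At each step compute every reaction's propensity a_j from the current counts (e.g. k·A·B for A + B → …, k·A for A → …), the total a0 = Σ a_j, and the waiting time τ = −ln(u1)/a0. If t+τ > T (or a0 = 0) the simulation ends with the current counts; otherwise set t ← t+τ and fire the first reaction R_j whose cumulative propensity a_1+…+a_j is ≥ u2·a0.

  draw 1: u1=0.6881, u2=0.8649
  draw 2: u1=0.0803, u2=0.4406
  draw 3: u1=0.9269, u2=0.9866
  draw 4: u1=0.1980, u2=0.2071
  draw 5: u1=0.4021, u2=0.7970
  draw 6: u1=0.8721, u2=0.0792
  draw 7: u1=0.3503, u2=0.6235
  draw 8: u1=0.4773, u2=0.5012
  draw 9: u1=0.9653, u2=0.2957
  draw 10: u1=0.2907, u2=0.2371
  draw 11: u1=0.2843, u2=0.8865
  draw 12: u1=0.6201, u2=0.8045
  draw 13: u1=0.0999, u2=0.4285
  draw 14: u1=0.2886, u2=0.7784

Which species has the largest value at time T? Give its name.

t=0.000: M=9 B=7 P=4 Z=3 R=2
Draw 1: a1=1.883, a2=0.642, a3=0.813, a0=3.338; τ=−ln(0.6881)/3.338=0.112 → t=0.112; u2·a0=0.8649·3.338=2.887; a1+a2=2.525 < 2.887 ≤ a1+…+a3=3.338 → R3 fires; M=9 B=8 P=5 Z=2 R=2
Draw 2: a1=2.152, a2=0.642, a3=0.542, a0=3.336; τ=−ln(0.0803)/3.336=0.756 → t=0.868; u2·a0=0.4406·3.336=1.470 ≤ a1=2.152 → R1 fires; M=9 B=9 P=5 Z=3 R=2
Draw 3: a1=2.421, a2=0.642, a3=0.813, a0=3.876; τ=−ln(0.9269)/3.876=0.020 → t=0.888; u2·a0=0.9866·3.876=3.824; a1+a2=3.063 < 3.824 ≤ a1+…+a3=3.876 → R3 fires; M=9 B=10 P=6 Z=2 R=2
Draw 4: a1=2.690, a2=0.642, a3=0.542, a0=3.874; τ=−ln(0.1980)/3.874=0.418 → t=1.306; u2·a0=0.2071·3.874=0.802 ≤ a1=2.690 → R1 fires; M=9 B=11 P=6 Z=3 R=2
Draw 5: a1=2.959, a2=0.642, a3=0.813, a0=4.414; τ=−ln(0.4021)/4.414=0.206 → t=1.512; u2·a0=0.7970·4.414=3.518; a1=2.959 < 3.518 ≤ a1+a2=3.601 → R2 fires; M=9 B=11 P=7 Z=3 R=3
Draw 6: a1=2.959, a2=0.963, a3=0.813, a0=4.735; τ=−ln(0.8721)/4.735=0.029 → t=1.541; u2·a0=0.0792·4.735=0.375 ≤ a1=2.959 → R1 fires; M=9 B=12 P=7 Z=4 R=3
Draw 7: a1=3.228, a2=0.963, a3=1.084, a0=5.275; τ=−ln(0.3503)/5.275=0.199 → t=1.740; u2·a0=0.6235·5.275=3.289; a1=3.228 < 3.289 ≤ a1+a2=4.191 → R2 fires; M=9 B=12 P=8 Z=4 R=4
Draw 8: a1=3.228, a2=1.284, a3=1.084, a0=5.596; τ=−ln(0.4773)/5.596=0.132 → t=1.872; u2·a0=0.5012·5.596=2.805 ≤ a1=3.228 → R1 fires; M=9 B=13 P=8 Z=5 R=4
Draw 9: a1=3.497, a2=1.284, a3=1.355, a0=6.136; τ=−ln(0.9653)/6.136=0.006 → t=1.878; u2·a0=0.2957·6.136=1.814 ≤ a1=3.497 → R1 fires; M=9 B=14 P=8 Z=6 R=4
Draw 10: a1=3.766, a2=1.284, a3=1.626, a0=6.676; τ=−ln(0.2907)/6.676=0.185 → t=2.063; u2·a0=0.2371·6.676=1.583 ≤ a1=3.766 → R1 fires; M=9 B=15 P=8 Z=7 R=4
Draw 11: a1=4.035, a2=1.284, a3=1.897, a0=7.216; τ=−ln(0.2843)/7.216=0.174 → t=2.237; u2·a0=0.8865·7.216=6.397; a1+a2=5.319 < 6.397 ≤ a1+…+a3=7.216 → R3 fires; M=9 B=16 P=9 Z=6 R=4
Draw 12: a1=4.304, a2=1.284, a3=1.626, a0=7.214; τ=−ln(0.6201)/7.214=0.066 → t=2.303; u2·a0=0.8045·7.214=5.804; a1+a2=5.588 < 5.804 ≤ a1+…+a3=7.214 → R3 fires; M=9 B=17 P=10 Z=5 R=4
Draw 13: a1=4.573, a2=1.284, a3=1.355, a0=7.212; τ=−ln(0.0999)/7.212=0.319 → t=2.623; u2·a0=0.4285·7.212=3.090 ≤ a1=4.573 → R1 fires; M=9 B=18 P=10 Z=6 R=4
Draw 14: a1=4.842, a2=1.284, a3=1.626, a0=7.752; τ=−ln(0.2886)/7.752=0.160 → t=2.783 > T=2.69: stop.
At T=2.69: M=9 B=18 P=10 Z=6 R=4; the largest is B.

Dominant species at T: B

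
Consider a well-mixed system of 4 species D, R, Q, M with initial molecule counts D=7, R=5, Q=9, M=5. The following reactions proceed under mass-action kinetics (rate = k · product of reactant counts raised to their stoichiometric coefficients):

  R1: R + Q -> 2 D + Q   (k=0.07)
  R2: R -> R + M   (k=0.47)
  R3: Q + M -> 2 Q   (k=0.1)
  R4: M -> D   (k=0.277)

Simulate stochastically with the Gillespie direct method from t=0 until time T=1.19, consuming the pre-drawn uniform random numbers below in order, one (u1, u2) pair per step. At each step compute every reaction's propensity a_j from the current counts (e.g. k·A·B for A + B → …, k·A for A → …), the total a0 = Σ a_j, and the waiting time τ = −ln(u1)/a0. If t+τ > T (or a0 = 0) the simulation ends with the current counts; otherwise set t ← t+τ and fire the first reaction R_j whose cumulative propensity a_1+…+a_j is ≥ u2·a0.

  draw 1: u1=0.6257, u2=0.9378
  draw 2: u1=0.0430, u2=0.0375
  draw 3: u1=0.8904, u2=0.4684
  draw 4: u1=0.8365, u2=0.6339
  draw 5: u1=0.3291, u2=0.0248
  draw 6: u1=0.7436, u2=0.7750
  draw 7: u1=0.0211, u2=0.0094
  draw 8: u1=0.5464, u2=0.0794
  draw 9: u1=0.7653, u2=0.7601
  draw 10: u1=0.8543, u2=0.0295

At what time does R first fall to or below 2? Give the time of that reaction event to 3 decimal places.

t=0.000: D=7 R=5 Q=9 M=5
Draw 1: a1=3.150, a2=2.350, a3=4.500, a4=1.385, a0=11.385; τ=−ln(0.6257)/11.385=0.041 → t=0.041; u2·a0=0.9378·11.385=10.677; a1+…+a3=10.000 < 10.677 ≤ a1+…+a4=11.385 → R4 fires; D=8 R=5 Q=9 M=4
Draw 2: a1=3.150, a2=2.350, a3=3.600, a4=1.108, a0=10.208; τ=−ln(0.0430)/10.208=0.308 → t=0.349; u2·a0=0.0375·10.208=0.383 ≤ a1=3.150 → R1 fires; D=10 R=4 Q=9 M=4
Draw 3: a1=2.520, a2=1.880, a3=3.600, a4=1.108, a0=9.108; τ=−ln(0.8904)/9.108=0.013 → t=0.362; u2·a0=0.4684·9.108=4.266; a1=2.520 < 4.266 ≤ a1+a2=4.400 → R2 fires; D=10 R=4 Q=9 M=5
Draw 4: a1=2.520, a2=1.880, a3=4.500, a4=1.385, a0=10.285; τ=−ln(0.8365)/10.285=0.017 → t=0.380; u2·a0=0.6339·10.285=6.520; a1+a2=4.400 < 6.520 ≤ a1+…+a3=8.900 → R3 fires; D=10 R=4 Q=10 M=4
Draw 5: a1=2.800, a2=1.880, a3=4.000, a4=1.108, a0=9.788; τ=−ln(0.3291)/9.788=0.114 → t=0.493; u2·a0=0.0248·9.788=0.243 ≤ a1=2.800 → R1 fires; D=12 R=3 Q=10 M=4
Draw 6: a1=2.100, a2=1.410, a3=4.000, a4=1.108, a0=8.618; τ=−ln(0.7436)/8.618=0.034 → t=0.527; u2·a0=0.7750·8.618=6.679; a1+a2=3.510 < 6.679 ≤ a1+…+a3=7.510 → R3 fires; D=12 R=3 Q=11 M=3
Draw 7: a1=2.310, a2=1.410, a3=3.300, a4=0.831, a0=7.851; τ=−ln(0.0211)/7.851=0.491 → t=1.019; u2·a0=0.0094·7.851=0.074 ≤ a1=2.310 → R1 fires; D=14 R=2 Q=11 M=3
Draw 8: a1=1.540, a2=0.940, a3=3.300, a4=0.831, a0=6.611; τ=−ln(0.5464)/6.611=0.091 → t=1.110; u2·a0=0.0794·6.611=0.525 ≤ a1=1.540 → R1 fires; D=16 R=1 Q=11 M=3
Draw 9: a1=0.770, a2=0.470, a3=3.300, a4=0.831, a0=5.371; τ=−ln(0.7653)/5.371=0.050 → t=1.160; u2·a0=0.7601·5.371=4.082; a1+a2=1.240 < 4.082 ≤ a1+…+a3=4.540 → R3 fires; D=16 R=1 Q=12 M=2
Draw 10: a1=0.840, a2=0.470, a3=2.400, a4=0.554, a0=4.264; τ=−ln(0.8543)/4.264=0.037 → t=1.197 > T=1.19: stop.
R first becomes ≤ 2 when it reaches 2 at the event at t=1.019.

Threshold first reached at t = 1.019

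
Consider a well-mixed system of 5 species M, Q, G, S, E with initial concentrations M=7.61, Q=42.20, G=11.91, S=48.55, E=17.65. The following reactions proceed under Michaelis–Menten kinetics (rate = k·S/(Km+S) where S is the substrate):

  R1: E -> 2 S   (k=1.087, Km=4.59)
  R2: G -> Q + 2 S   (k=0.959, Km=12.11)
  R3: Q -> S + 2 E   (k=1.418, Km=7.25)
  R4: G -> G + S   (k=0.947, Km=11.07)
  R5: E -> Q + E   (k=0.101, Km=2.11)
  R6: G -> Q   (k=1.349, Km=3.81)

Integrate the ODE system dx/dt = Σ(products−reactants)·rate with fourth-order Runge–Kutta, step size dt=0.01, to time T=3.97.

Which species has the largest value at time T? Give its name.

RK4 with dt=0.01: 397 steps to T=3.97. Trajectory (selected grid times):
t=0.00: M=7.61 Q=42.20 G=11.91 S=48.55 E=17.65
t=0.44: M=7.61 Q=42.36 G=11.26 S=50.47 E=18.33
t=0.88: M=7.61 Q=42.51 G=10.62 S=52.38 E=19.02
t=1.32: M=7.61 Q=42.64 G=9.99 S=54.27 E=19.70
t=1.76: M=7.61 Q=42.76 G=9.38 S=56.15 E=20.37
t=2.21: M=7.61 Q=42.87 G=8.76 S=58.06 E=21.06
t=2.65: M=7.61 Q=42.96 G=8.18 S=59.91 E=21.74
t=3.09: M=7.61 Q=43.03 G=7.61 S=61.74 E=22.41
t=3.53: M=7.61 Q=43.09 G=7.06 S=63.56 E=23.08
t=3.97: M=7.61 Q=43.13 G=6.53 S=65.35 E=23.75
At T=3.97: M=7.61 Q=43.13 G=6.53 S=65.35 E=23.75; the largest is S.

Dominant species at T: S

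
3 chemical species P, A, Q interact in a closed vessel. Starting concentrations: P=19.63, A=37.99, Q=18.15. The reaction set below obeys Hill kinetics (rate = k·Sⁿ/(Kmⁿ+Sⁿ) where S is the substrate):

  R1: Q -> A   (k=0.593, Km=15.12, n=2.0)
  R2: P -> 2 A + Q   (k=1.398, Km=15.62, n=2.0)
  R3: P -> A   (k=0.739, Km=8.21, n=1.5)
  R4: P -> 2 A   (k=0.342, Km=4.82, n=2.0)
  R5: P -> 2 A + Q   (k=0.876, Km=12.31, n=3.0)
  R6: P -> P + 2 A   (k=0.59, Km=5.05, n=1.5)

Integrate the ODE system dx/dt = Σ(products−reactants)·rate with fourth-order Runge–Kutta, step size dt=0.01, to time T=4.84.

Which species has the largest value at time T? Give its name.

Dominant species at T: A

RK4 with dt=0.01: 484 steps to T=4.84. Trajectory (selected grid times):
t=0.00: P=19.63 A=37.99 Q=18.15
t=0.54: P=18.32 A=41.04 Q=18.78
t=1.08: P=17.07 A=43.99 Q=19.36
t=1.61: P=15.90 A=46.79 Q=19.88
t=2.15: P=14.76 A=49.51 Q=20.36
t=2.69: P=13.69 A=52.11 Q=20.78
t=3.23: P=12.68 A=54.58 Q=21.14
t=3.76: P=11.76 A=56.87 Q=21.44
t=4.30: P=10.89 A=59.07 Q=21.70
t=4.84: P=10.09 A=61.13 Q=21.90
At T=4.84: P=10.09 A=61.13 Q=21.90; the largest is A.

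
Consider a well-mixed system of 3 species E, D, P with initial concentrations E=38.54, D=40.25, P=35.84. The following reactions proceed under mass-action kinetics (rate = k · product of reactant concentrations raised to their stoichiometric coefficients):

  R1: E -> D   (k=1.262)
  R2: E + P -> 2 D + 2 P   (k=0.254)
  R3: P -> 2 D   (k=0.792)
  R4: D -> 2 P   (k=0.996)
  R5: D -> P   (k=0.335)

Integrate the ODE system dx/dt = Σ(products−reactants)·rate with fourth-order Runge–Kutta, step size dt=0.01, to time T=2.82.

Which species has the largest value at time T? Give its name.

Dominant species at T: P

RK4 with dt=0.01: 282 steps to T=2.82. Trajectory (selected grid times):
t=0.00: E=38.54 D=40.25 P=35.84
t=0.31: E=0.03 D=116.07 P=121.11
t=0.63: E=0.00 D=138.09 P=176.90
t=0.94: E=0.00 D=175.39 P=238.35
t=1.25: E=0.00 D=227.89 P=315.27
t=1.57: E=0.00 D=300.81 P=418.42
t=1.88: E=0.00 D=394.46 P=549.54
t=2.19: E=0.00 D=517.59 P=721.42
t=2.51: E=0.00 D=685.27 P=955.27
t=2.82: E=0.00 D=899.40 P=1253.81
At T=2.82: E=0.00 D=899.40 P=1253.81; the largest is P.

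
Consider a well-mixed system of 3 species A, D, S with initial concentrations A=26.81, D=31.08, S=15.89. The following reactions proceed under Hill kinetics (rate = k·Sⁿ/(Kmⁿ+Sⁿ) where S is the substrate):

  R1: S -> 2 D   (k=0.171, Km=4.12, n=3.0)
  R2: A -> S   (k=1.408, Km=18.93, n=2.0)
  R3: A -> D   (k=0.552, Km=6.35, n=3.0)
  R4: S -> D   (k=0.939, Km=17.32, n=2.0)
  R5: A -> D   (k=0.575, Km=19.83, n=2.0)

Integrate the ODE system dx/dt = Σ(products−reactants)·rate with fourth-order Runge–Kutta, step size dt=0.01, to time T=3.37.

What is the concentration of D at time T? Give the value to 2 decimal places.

D at T = 36.67

RK4 with dt=0.01: 337 steps to T=3.37. Trajectory (selected grid times):
t=0.00: A=26.81 D=31.08 S=15.89
t=0.37: A=26.13 D=31.70 S=16.01
t=0.75: A=25.44 D=32.34 S=16.13
t=1.12: A=24.77 D=32.96 S=16.24
t=1.50: A=24.10 D=33.59 S=16.34
t=1.87: A=23.46 D=34.20 S=16.43
t=2.25: A=22.80 D=34.83 S=16.52
t=2.62: A=22.18 D=35.44 S=16.60
t=3.00: A=21.55 D=36.07 S=16.67
t=3.37: A=20.95 D=36.67 S=16.73
Read off D at T=3.37: 36.67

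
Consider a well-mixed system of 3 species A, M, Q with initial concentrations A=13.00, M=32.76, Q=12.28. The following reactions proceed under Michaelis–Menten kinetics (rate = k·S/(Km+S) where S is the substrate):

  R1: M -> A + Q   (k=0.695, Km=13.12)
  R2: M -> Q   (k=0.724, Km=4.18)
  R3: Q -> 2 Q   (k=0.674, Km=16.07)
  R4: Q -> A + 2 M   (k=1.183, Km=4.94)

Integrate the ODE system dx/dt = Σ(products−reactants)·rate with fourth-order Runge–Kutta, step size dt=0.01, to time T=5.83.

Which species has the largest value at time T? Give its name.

Dominant species at T: M

RK4 with dt=0.01: 583 steps to T=5.83. Trajectory (selected grid times):
t=0.00: A=13.00 M=32.76 Q=12.28
t=0.65: A=13.87 M=33.12 Q=12.66
t=1.30: A=14.75 M=33.49 Q=13.04
t=1.94: A=15.62 M=33.86 Q=13.42
t=2.59: A=16.51 M=34.24 Q=13.80
t=3.24: A=17.41 M=34.63 Q=14.18
t=3.89: A=18.31 M=35.03 Q=14.57
t=4.53: A=19.20 M=35.43 Q=14.94
t=5.18: A=20.11 M=35.83 Q=15.33
t=5.83: A=21.03 M=36.25 Q=15.71
At T=5.83: A=21.03 M=36.25 Q=15.71; the largest is M.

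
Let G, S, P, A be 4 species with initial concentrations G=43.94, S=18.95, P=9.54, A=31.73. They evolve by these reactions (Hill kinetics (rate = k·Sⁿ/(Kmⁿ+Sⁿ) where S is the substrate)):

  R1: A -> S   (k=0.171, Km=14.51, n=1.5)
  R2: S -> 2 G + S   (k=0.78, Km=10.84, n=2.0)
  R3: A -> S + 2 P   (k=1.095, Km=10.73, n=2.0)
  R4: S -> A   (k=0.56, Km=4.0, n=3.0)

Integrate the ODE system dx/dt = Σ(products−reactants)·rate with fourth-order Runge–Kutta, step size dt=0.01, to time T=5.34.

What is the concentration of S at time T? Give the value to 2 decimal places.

RK4 with dt=0.01: 534 steps to T=5.34. Trajectory (selected grid times):
t=0.00: G=43.94 S=18.95 P=9.54 A=31.73
t=0.59: G=44.64 S=19.28 P=10.70 A=31.40
t=1.19: G=45.35 S=19.61 P=11.87 A=31.07
t=1.78: G=46.06 S=19.94 P=13.03 A=30.74
t=2.37: G=46.77 S=20.26 P=14.18 A=30.42
t=2.97: G=47.50 S=20.59 P=15.34 A=30.09
t=3.56: G=48.22 S=20.91 P=16.49 A=29.77
t=4.15: G=48.95 S=21.22 P=17.63 A=29.46
t=4.75: G=49.70 S=21.55 P=18.79 A=29.13
t=5.34: G=50.43 S=21.86 P=19.93 A=28.82
Read off S at T=5.34: 21.86

S at T = 21.86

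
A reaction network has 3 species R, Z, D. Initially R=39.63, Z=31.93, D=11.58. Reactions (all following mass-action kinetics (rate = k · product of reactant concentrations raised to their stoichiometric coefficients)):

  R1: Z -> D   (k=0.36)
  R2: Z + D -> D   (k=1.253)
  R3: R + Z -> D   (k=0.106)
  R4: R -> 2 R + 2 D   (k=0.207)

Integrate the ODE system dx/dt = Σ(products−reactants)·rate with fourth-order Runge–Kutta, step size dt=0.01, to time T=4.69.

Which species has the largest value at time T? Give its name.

Dominant species at T: D

RK4 with dt=0.01: 469 steps to T=4.69. Trajectory (selected grid times):
t=0.00: R=39.63 Z=31.93 D=11.58
t=0.52: R=38.17 Z=0.00 D=25.34
t=1.04: R=42.51 Z=0.00 D=34.02
t=1.56: R=47.34 Z=0.00 D=43.68
t=2.08: R=52.72 Z=0.00 D=54.44
t=2.61: R=58.83 Z=0.00 D=66.67
t=3.13: R=65.52 Z=0.00 D=80.04
t=3.65: R=72.97 Z=0.00 D=94.93
t=4.17: R=81.26 Z=0.00 D=111.52
t=4.69: R=90.49 Z=0.00 D=129.99
At T=4.69: R=90.49 Z=0.00 D=129.99; the largest is D.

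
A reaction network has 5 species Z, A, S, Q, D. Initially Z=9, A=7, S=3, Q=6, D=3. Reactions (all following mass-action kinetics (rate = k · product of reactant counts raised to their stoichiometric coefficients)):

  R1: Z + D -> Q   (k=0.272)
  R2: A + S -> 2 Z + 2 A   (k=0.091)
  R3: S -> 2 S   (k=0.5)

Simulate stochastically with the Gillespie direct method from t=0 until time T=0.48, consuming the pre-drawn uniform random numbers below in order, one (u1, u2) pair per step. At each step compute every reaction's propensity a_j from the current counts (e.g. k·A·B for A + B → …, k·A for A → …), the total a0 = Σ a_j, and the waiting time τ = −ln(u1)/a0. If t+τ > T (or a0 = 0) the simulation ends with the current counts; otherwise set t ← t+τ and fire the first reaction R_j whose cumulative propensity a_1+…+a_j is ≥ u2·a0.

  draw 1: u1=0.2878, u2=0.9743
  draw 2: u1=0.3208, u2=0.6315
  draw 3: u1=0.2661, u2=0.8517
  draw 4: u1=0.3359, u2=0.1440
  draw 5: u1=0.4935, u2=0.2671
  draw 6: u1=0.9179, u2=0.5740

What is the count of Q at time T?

Q at T = 8

t=0.000: Z=9 A=7 S=3 Q=6 D=3
Draw 1: a1=7.344, a2=1.911, a3=1.500, a0=10.755; τ=−ln(0.2878)/10.755=0.116 → t=0.116; u2·a0=0.9743·10.755=10.479; a1+a2=9.255 < 10.479 ≤ a1+…+a3=10.755 → R3 fires; Z=9 A=7 S=4 Q=6 D=3
Draw 2: a1=7.344, a2=2.548, a3=2.000, a0=11.892; τ=−ln(0.3208)/11.892=0.096 → t=0.211; u2·a0=0.6315·11.892=7.510; a1=7.344 < 7.510 ≤ a1+a2=9.892 → R2 fires; Z=11 A=8 S=3 Q=6 D=3
Draw 3: a1=8.976, a2=2.184, a3=1.500, a0=12.660; τ=−ln(0.2661)/12.660=0.105 → t=0.316; u2·a0=0.8517·12.660=10.783; a1=8.976 < 10.783 ≤ a1+a2=11.160 → R2 fires; Z=13 A=9 S=2 Q=6 D=3
Draw 4: a1=10.608, a2=1.638, a3=1.000, a0=13.246; τ=−ln(0.3359)/13.246=0.082 → t=0.398; u2·a0=0.1440·13.246=1.907 ≤ a1=10.608 → R1 fires; Z=12 A=9 S=2 Q=7 D=2
Draw 5: a1=6.528, a2=1.638, a3=1.000, a0=9.166; τ=−ln(0.4935)/9.166=0.077 → t=0.475; u2·a0=0.2671·9.166=2.448 ≤ a1=6.528 → R1 fires; Z=11 A=9 S=2 Q=8 D=1
Draw 6: a1=2.992, a2=1.638, a3=1.000, a0=5.630; τ=−ln(0.9179)/5.630=0.015 → t=0.491 > T=0.48: stop.
Read off Q at T=0.48: 8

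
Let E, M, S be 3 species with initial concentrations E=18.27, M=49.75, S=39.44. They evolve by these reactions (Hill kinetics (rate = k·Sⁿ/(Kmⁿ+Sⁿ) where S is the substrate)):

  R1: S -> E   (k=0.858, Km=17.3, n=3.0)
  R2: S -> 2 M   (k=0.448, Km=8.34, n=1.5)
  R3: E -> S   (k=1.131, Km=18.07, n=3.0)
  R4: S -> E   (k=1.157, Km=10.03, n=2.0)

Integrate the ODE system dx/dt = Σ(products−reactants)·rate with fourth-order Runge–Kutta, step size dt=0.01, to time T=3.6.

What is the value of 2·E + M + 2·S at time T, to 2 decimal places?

Value at T = 165.17

Check how each reaction changes W = 2·E + M + 2·S (weight of products minus weight of reactants):
R1: S -> E: (2·1) − (2·1) = 2 − 2 = 0
R2: S -> 2 M: (1·2) − (2·1) = 2 − 2 = 0
R3: E -> S: (2·1) − (2·1) = 2 − 2 = 0
R4: S -> E: (2·1) − (2·1) = 2 − 2 = 0
Every reaction leaves W unchanged, so W is conserved and no simulation is needed: W(T) = W(0) = 2·18.27 + 49.75 + 2·39.44 = 165.17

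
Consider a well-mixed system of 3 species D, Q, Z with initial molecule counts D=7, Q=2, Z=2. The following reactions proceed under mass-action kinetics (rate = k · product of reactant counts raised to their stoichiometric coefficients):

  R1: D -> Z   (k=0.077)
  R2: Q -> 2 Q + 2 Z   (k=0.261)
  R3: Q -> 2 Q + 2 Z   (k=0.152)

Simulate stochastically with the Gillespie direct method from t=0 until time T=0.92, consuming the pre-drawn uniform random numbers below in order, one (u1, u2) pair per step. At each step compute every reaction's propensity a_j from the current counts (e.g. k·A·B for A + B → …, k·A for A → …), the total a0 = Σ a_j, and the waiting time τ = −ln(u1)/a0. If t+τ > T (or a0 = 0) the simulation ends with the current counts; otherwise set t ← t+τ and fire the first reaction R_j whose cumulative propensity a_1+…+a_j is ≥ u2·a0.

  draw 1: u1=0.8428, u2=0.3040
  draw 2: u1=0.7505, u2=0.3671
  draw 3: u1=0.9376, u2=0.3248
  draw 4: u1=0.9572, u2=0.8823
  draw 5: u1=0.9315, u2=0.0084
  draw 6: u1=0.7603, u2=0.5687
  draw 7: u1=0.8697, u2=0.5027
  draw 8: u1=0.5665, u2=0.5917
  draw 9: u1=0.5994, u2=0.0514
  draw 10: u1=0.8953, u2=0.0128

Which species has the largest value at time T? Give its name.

t=0.000: D=7 Q=2 Z=2
Draw 1: a1=0.539, a2=0.522, a3=0.304, a0=1.365; τ=−ln(0.8428)/1.365=0.125 → t=0.125; u2·a0=0.3040·1.365=0.415 ≤ a1=0.539 → R1 fires; D=6 Q=2 Z=3
Draw 2: a1=0.462, a2=0.522, a3=0.304, a0=1.288; τ=−ln(0.7505)/1.288=0.223 → t=0.348; u2·a0=0.3671·1.288=0.473; a1=0.462 < 0.473 ≤ a1+a2=0.984 → R2 fires; D=6 Q=3 Z=5
Draw 3: a1=0.462, a2=0.783, a3=0.456, a0=1.701; τ=−ln(0.9376)/1.701=0.038 → t=0.386; u2·a0=0.3248·1.701=0.552; a1=0.462 < 0.552 ≤ a1+a2=1.245 → R2 fires; D=6 Q=4 Z=7
Draw 4: a1=0.462, a2=1.044, a3=0.608, a0=2.114; τ=−ln(0.9572)/2.114=0.021 → t=0.407; u2·a0=0.8823·2.114=1.865; a1+a2=1.506 < 1.865 ≤ a1+…+a3=2.114 → R3 fires; D=6 Q=5 Z=9
Draw 5: a1=0.462, a2=1.305, a3=0.760, a0=2.527; τ=−ln(0.9315)/2.527=0.028 → t=0.435; u2·a0=0.0084·2.527=0.021 ≤ a1=0.462 → R1 fires; D=5 Q=5 Z=10
Draw 6: a1=0.385, a2=1.305, a3=0.760, a0=2.450; τ=−ln(0.7603)/2.450=0.112 → t=0.547; u2·a0=0.5687·2.450=1.393; a1=0.385 < 1.393 ≤ a1+a2=1.690 → R2 fires; D=5 Q=6 Z=12
Draw 7: a1=0.385, a2=1.566, a3=0.912, a0=2.863; τ=−ln(0.8697)/2.863=0.049 → t=0.595; u2·a0=0.5027·2.863=1.439; a1=0.385 < 1.439 ≤ a1+a2=1.951 → R2 fires; D=5 Q=7 Z=14
Draw 8: a1=0.385, a2=1.827, a3=1.064, a0=3.276; τ=−ln(0.5665)/3.276=0.173 → t=0.769; u2·a0=0.5917·3.276=1.938; a1=0.385 < 1.938 ≤ a1+a2=2.212 → R2 fires; D=5 Q=8 Z=16
Draw 9: a1=0.385, a2=2.088, a3=1.216, a0=3.689; τ=−ln(0.5994)/3.689=0.139 → t=0.908; u2·a0=0.0514·3.689=0.190 ≤ a1=0.385 → R1 fires; D=4 Q=8 Z=17
Draw 10: a1=0.308, a2=2.088, a3=1.216, a0=3.612; τ=−ln(0.8953)/3.612=0.031 → t=0.938 > T=0.92: stop.
At T=0.92: D=4 Q=8 Z=17; the largest is Z.

Dominant species at T: Z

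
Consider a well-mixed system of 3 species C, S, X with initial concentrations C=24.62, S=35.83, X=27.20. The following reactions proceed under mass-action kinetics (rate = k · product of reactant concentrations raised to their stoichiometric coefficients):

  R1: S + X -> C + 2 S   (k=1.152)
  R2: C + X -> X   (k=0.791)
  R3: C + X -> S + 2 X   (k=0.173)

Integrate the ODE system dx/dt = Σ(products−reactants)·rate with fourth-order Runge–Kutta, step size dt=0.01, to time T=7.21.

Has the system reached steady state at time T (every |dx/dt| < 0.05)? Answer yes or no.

Steady state at T: yes

RK4 with dt=0.01: 721 steps to T=7.21. Trajectory (selected grid times):
t=0.00: C=24.62 S=35.83 X=27.20
t=0.80: C=39.22 S=68.54 X=0.00
t=1.60: C=39.22 S=68.54 X=0.00
t=2.40: C=39.22 S=68.54 X=0.00
t=3.20: C=39.22 S=68.54 X=0.00
t=4.01: C=39.22 S=68.54 X=0.00
t=4.81: C=39.22 S=68.54 X=0.00
t=5.61: C=39.22 S=68.54 X=0.00
t=6.41: C=39.22 S=68.54 X=0.00
t=7.21: C=39.22 S=68.54 X=0.00
Rates at T: R1=0.0000, R2=0.0000, R3=0.0000
dx/dt at T (Σ net stoichiometry × rate): C=+0.0000, S=+0.0000, X=-0.0000
Largest |dx/dt| is |+0.0000| (S) < 0.05 → steady.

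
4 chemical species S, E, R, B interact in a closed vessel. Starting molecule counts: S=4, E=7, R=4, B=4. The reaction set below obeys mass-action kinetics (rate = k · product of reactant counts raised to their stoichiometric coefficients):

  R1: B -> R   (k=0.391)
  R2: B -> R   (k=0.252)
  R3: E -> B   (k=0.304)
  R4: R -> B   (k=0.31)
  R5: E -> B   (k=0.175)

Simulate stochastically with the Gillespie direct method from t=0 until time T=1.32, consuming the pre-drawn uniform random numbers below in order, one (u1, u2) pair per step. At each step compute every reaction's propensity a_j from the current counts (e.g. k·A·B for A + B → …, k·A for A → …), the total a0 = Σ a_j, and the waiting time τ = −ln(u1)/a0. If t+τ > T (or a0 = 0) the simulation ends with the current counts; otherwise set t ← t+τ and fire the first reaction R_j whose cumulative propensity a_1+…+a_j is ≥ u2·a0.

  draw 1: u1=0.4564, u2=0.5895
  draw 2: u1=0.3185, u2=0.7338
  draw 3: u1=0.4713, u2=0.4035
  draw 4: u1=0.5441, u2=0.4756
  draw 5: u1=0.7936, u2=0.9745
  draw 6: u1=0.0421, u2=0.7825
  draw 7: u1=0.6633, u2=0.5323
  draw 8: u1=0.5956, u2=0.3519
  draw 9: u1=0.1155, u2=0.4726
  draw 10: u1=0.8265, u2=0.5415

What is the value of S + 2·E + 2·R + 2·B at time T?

Value at T = 34

Check how each reaction changes W = S + 2·E + 2·R + 2·B (weight of products minus weight of reactants):
R1: B -> R: (2·1) − (2·1) = 2 − 2 = 0
R2: B -> R: (2·1) − (2·1) = 2 − 2 = 0
R3: E -> B: (2·1) − (2·1) = 2 − 2 = 0
R4: R -> B: (2·1) − (2·1) = 2 − 2 = 0
R5: E -> B: (2·1) − (2·1) = 2 − 2 = 0
Every reaction leaves W unchanged, so W is conserved and no simulation is needed: W(T) = W(0) = 4 + 2·7 + 2·4 + 2·4 = 34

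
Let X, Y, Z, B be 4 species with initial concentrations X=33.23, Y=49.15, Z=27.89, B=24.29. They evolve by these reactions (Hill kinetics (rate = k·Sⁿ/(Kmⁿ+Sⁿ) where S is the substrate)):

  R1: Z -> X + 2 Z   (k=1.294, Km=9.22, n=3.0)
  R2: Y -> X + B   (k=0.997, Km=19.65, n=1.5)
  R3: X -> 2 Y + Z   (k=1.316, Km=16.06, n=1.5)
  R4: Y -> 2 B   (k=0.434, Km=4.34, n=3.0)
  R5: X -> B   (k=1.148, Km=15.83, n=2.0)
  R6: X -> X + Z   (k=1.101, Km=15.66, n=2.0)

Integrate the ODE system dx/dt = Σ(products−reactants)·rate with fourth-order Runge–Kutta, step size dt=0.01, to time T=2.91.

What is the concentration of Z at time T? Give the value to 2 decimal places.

RK4 with dt=0.01: 291 steps to T=2.91. Trajectory (selected grid times):
t=0.00: X=33.23 Y=49.15 Z=27.89 B=24.29
t=0.32: X=33.27 Y=49.39 Z=28.89 B=25.12
t=0.65: X=33.31 Y=49.63 Z=29.93 B=25.98
t=0.97: X=33.36 Y=49.87 Z=30.94 B=26.81
t=1.29: X=33.40 Y=50.10 Z=31.95 B=27.65
t=1.62: X=33.45 Y=50.35 Z=32.99 B=28.51
t=1.94: X=33.49 Y=50.59 Z=34.00 B=29.34
t=2.26: X=33.54 Y=50.82 Z=35.01 B=30.18
t=2.59: X=33.59 Y=51.07 Z=36.05 B=31.04
t=2.91: X=33.64 Y=51.30 Z=37.07 B=31.87
Read off Z at T=2.91: 37.07

Z at T = 37.07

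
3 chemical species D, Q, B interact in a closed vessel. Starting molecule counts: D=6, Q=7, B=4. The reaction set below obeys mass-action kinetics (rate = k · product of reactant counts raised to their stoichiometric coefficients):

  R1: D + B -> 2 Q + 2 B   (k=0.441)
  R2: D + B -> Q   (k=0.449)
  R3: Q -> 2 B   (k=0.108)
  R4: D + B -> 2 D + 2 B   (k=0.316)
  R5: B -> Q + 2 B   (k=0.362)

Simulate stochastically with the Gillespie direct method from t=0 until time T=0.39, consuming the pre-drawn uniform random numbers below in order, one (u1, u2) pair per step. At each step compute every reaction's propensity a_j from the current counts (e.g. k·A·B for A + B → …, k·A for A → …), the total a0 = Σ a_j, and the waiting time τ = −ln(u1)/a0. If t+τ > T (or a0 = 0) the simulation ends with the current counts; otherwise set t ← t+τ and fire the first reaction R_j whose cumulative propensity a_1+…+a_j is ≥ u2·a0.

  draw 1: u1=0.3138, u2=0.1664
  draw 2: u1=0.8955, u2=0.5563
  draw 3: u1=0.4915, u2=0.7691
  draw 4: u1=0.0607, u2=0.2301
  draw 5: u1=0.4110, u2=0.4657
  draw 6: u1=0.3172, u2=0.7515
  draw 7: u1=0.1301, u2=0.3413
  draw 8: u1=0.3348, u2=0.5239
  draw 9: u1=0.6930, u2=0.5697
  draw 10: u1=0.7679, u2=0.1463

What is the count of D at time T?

t=0.000: D=6 Q=7 B=4
Draw 1: a1=10.584, a2=10.776, a3=0.756, a4=7.584, a5=1.448, a0=31.148; τ=−ln(0.3138)/31.148=0.037 → t=0.037; u2·a0=0.1664·31.148=5.183 ≤ a1=10.584 → R1 fires; D=5 Q=9 B=5
Draw 2: a1=11.025, a2=11.225, a3=0.972, a4=7.900, a5=1.810, a0=32.932; τ=−ln(0.8955)/32.932=0.003 → t=0.041; u2·a0=0.5563·32.932=18.320; a1=11.025 < 18.320 ≤ a1+a2=22.250 → R2 fires; D=4 Q=10 B=4
Draw 3: a1=7.056, a2=7.184, a3=1.080, a4=5.056, a5=1.448, a0=21.824; τ=−ln(0.4915)/21.824=0.033 → t=0.073; u2·a0=0.7691·21.824=16.785; a1+…+a3=15.320 < 16.785 ≤ a1+…+a4=20.376 → R4 fires; D=5 Q=10 B=5
Draw 4: a1=11.025, a2=11.225, a3=1.080, a4=7.900, a5=1.810, a0=33.040; τ=−ln(0.0607)/33.040=0.085 → t=0.158; u2·a0=0.2301·33.040=7.603 ≤ a1=11.025 → R1 fires; D=4 Q=12 B=6
Draw 5: a1=10.584, a2=10.776, a3=1.296, a4=7.584, a5=2.172, a0=32.412; τ=−ln(0.4110)/32.412=0.027 → t=0.185; u2·a0=0.4657·32.412=15.094; a1=10.584 < 15.094 ≤ a1+a2=21.360 → R2 fires; D=3 Q=13 B=5
Draw 6: a1=6.615, a2=6.735, a3=1.404, a4=4.740, a5=1.810, a0=21.304; τ=−ln(0.3172)/21.304=0.054 → t=0.239; u2·a0=0.7515·21.304=16.010; a1+…+a3=14.754 < 16.010 ≤ a1+…+a4=19.494 → R4 fires; D=4 Q=13 B=6
Draw 7: a1=10.584, a2=10.776, a3=1.404, a4=7.584, a5=2.172, a0=32.520; τ=−ln(0.1301)/32.520=0.063 → t=0.302; u2·a0=0.3413·32.520=11.099; a1=10.584 < 11.099 ≤ a1+a2=21.360 → R2 fires; D=3 Q=14 B=5
Draw 8: a1=6.615, a2=6.735, a3=1.512, a4=4.740, a5=1.810, a0=21.412; τ=−ln(0.3348)/21.412=0.051 → t=0.353; u2·a0=0.5239·21.412=11.218; a1=6.615 < 11.218 ≤ a1+a2=13.350 → R2 fires; D=2 Q=15 B=4
Draw 9: a1=3.528, a2=3.592, a3=1.620, a4=2.528, a5=1.448, a0=12.716; τ=−ln(0.6930)/12.716=0.029 → t=0.382; u2·a0=0.5697·12.716=7.244; a1+a2=7.120 < 7.244 ≤ a1+…+a3=8.740 → R3 fires; D=2 Q=14 B=6
Draw 10: a1=5.292, a2=5.388, a3=1.512, a4=3.792, a5=2.172, a0=18.156; τ=−ln(0.7679)/18.156=0.015 → t=0.396 > T=0.39: stop.
Read off D at T=0.39: 2

D at T = 2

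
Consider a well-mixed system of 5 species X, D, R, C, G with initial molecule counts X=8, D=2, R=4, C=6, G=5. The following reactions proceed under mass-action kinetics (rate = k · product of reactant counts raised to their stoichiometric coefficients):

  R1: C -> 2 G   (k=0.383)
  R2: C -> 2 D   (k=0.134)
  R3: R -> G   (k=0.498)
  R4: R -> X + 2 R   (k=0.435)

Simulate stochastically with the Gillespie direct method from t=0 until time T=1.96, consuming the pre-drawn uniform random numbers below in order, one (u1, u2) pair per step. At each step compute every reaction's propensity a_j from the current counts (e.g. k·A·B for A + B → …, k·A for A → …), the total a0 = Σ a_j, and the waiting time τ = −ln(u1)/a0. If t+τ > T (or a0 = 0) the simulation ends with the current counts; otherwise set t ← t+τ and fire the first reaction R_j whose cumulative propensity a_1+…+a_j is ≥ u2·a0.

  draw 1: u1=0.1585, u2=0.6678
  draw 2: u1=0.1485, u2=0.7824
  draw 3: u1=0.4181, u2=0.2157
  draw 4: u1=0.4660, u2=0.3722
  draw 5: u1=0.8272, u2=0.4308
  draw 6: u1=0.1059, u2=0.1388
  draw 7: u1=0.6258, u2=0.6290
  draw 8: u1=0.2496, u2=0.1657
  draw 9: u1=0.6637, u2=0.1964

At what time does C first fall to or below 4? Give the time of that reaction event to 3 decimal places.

Threshold first reached at t = 0.841

t=0.000: X=8 D=2 R=4 C=6 G=5
Draw 1: a1=2.298, a2=0.804, a3=1.992, a4=1.740, a0=6.834; τ=−ln(0.1585)/6.834=0.270 → t=0.270; u2·a0=0.6678·6.834=4.564; a1+a2=3.102 < 4.564 ≤ a1+…+a3=5.094 → R3 fires; X=8 D=2 R=3 C=6 G=6
Draw 2: a1=2.298, a2=0.804, a3=1.494, a4=1.305, a0=5.901; τ=−ln(0.1485)/5.901=0.323 → t=0.593; u2·a0=0.7824·5.901=4.617; a1+…+a3=4.596 < 4.617 ≤ a1+…+a4=5.901 → R4 fires; X=9 D=2 R=4 C=6 G=6
Draw 3: a1=2.298, a2=0.804, a3=1.992, a4=1.740, a0=6.834; τ=−ln(0.4181)/6.834=0.128 → t=0.720; u2·a0=0.2157·6.834=1.474 ≤ a1=2.298 → R1 fires; X=9 D=2 R=4 C=5 G=8
Draw 4: a1=1.915, a2=0.670, a3=1.992, a4=1.740, a0=6.317; τ=−ln(0.4660)/6.317=0.121 → t=0.841; u2·a0=0.3722·6.317=2.351; a1=1.915 < 2.351 ≤ a1+a2=2.585 → R2 fires; X=9 D=4 R=4 C=4 G=8
Draw 5: a1=1.532, a2=0.536, a3=1.992, a4=1.740, a0=5.800; τ=−ln(0.8272)/5.800=0.033 → t=0.874; u2·a0=0.4308·5.800=2.499; a1+a2=2.068 < 2.499 ≤ a1+…+a3=4.060 → R3 fires; X=9 D=4 R=3 C=4 G=9
Draw 6: a1=1.532, a2=0.536, a3=1.494, a4=1.305, a0=4.867; τ=−ln(0.1059)/4.867=0.461 → t=1.335; u2·a0=0.1388·4.867=0.676 ≤ a1=1.532 → R1 fires; X=9 D=4 R=3 C=3 G=11
Draw 7: a1=1.149, a2=0.402, a3=1.494, a4=1.305, a0=4.350; τ=−ln(0.6258)/4.350=0.108 → t=1.443; u2·a0=0.6290·4.350=2.736; a1+a2=1.551 < 2.736 ≤ a1+…+a3=3.045 → R3 fires; X=9 D=4 R=2 C=3 G=12
Draw 8: a1=1.149, a2=0.402, a3=0.996, a4=0.870, a0=3.417; τ=−ln(0.2496)/3.417=0.406 → t=1.849; u2·a0=0.1657·3.417=0.566 ≤ a1=1.149 → R1 fires; X=9 D=4 R=2 C=2 G=14
Draw 9: a1=0.766, a2=0.268, a3=0.996, a4=0.870, a0=2.900; τ=−ln(0.6637)/2.900=0.141 → t=1.991 > T=1.96: stop.
C first becomes ≤ 4 when it reaches 4 at the event at t=0.841.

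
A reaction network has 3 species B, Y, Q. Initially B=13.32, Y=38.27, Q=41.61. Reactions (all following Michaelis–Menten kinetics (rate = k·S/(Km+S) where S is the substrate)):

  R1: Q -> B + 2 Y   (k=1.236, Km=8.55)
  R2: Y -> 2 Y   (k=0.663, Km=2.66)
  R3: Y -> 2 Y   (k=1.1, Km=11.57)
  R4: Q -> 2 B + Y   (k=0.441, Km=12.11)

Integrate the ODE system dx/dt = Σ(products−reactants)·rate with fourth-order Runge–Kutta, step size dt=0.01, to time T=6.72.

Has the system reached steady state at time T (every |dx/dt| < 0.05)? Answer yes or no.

RK4 with dt=0.01: 672 steps to T=6.72. Trajectory (selected grid times):
t=0.00: B=13.32 Y=38.27 Q=41.61
t=0.75: B=14.60 Y=41.17 Q=40.59
t=1.49: B=15.85 Y=44.03 Q=39.58
t=2.24: B=17.12 Y=46.93 Q=38.57
t=2.99: B=18.38 Y=49.83 Q=37.56
t=3.73: B=19.61 Y=52.69 Q=36.57
t=4.48: B=20.86 Y=55.59 Q=35.58
t=5.23: B=22.09 Y=58.49 Q=34.58
t=5.97: B=23.31 Y=61.34 Q=33.61
t=6.72: B=24.53 Y=64.23 Q=32.63
Rates at T: R1=0.9794, R2=0.6366, R3=0.9321, R4=0.3216
dx/dt at T (Σ net stoichiometry × rate): B=+1.6227, Y=+3.8492, Q=-1.3010
Largest |dx/dt| is |+3.8492| (Y) ≥ 0.05 → not steady.

Steady state at T: no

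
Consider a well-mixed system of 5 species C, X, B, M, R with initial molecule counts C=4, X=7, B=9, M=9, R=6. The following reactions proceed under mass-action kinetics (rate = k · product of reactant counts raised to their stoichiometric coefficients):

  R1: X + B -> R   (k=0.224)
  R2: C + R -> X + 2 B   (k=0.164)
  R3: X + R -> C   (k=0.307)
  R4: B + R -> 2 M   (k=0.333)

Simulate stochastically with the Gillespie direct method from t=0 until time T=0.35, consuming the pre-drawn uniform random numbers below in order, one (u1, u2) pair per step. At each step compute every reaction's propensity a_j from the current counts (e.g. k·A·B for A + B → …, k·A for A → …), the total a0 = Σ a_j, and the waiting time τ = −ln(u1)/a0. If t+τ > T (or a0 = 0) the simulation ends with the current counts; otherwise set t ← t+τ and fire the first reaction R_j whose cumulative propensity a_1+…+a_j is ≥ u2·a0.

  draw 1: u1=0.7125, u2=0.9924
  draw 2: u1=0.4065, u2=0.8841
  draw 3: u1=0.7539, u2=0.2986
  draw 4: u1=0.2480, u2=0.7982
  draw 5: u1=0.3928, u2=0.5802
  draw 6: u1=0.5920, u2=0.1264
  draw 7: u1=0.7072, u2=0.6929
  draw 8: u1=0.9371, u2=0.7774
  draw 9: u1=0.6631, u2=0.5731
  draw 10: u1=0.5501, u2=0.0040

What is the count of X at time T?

t=0.000: C=4 X=7 B=9 M=9 R=6
Draw 1: a1=14.112, a2=3.936, a3=12.894, a4=17.982, a0=48.924; τ=−ln(0.7125)/48.924=0.007 → t=0.007; u2·a0=0.9924·48.924=48.552; a1+…+a3=30.942 < 48.552 ≤ a1+…+a4=48.924 → R4 fires; C=4 X=7 B=8 M=11 R=5
Draw 2: a1=12.544, a2=3.280, a3=10.745, a4=13.320, a0=39.889; τ=−ln(0.4065)/39.889=0.023 → t=0.029; u2·a0=0.8841·39.889=35.266; a1+…+a3=26.569 < 35.266 ≤ a1+…+a4=39.889 → R4 fires; C=4 X=7 B=7 M=13 R=4
Draw 3: a1=10.976, a2=2.624, a3=8.596, a4=9.324, a0=31.520; τ=−ln(0.7539)/31.520=0.009 → t=0.038; u2·a0=0.2986·31.520=9.412 ≤ a1=10.976 → R1 fires; C=4 X=6 B=6 M=13 R=5
Draw 4: a1=8.064, a2=3.280, a3=9.210, a4=9.990, a0=30.544; τ=−ln(0.2480)/30.544=0.046 → t=0.084; u2·a0=0.7982·30.544=24.380; a1+…+a3=20.554 < 24.380 ≤ a1+…+a4=30.544 → R4 fires; C=4 X=6 B=5 M=15 R=4
Draw 5: a1=6.720, a2=2.624, a3=7.368, a4=6.660, a0=23.372; τ=−ln(0.3928)/23.372=0.040 → t=0.124; u2·a0=0.5802·23.372=13.560; a1+a2=9.344 < 13.560 ≤ a1+…+a3=16.712 → R3 fires; C=5 X=5 B=5 M=15 R=3
Draw 6: a1=5.600, a2=2.460, a3=4.605, a4=4.995, a0=17.660; τ=−ln(0.5920)/17.660=0.030 → t=0.154; u2·a0=0.1264·17.660=2.232 ≤ a1=5.600 → R1 fires; C=5 X=4 B=4 M=15 R=4
Draw 7: a1=3.584, a2=3.280, a3=4.912, a4=5.328, a0=17.104; τ=−ln(0.7072)/17.104=0.020 → t=0.174; u2·a0=0.6929·17.104=11.851; a1+…+a3=11.776 < 11.851 ≤ a1+…+a4=17.104 → R4 fires; C=5 X=4 B=3 M=17 R=3
Draw 8: a1=2.688, a2=2.460, a3=3.684, a4=2.997, a0=11.829; τ=−ln(0.9371)/11.829=0.005 → t=0.180; u2·a0=0.7774·11.829=9.196; a1+…+a3=8.832 < 9.196 ≤ a1+…+a4=11.829 → R4 fires; C=5 X=4 B=2 M=19 R=2
Draw 9: a1=1.792, a2=1.640, a3=2.456, a4=1.332, a0=7.220; τ=−ln(0.6631)/7.220=0.057 → t=0.236; u2·a0=0.5731·7.220=4.138; a1+a2=3.432 < 4.138 ≤ a1+…+a3=5.888 → R3 fires; C=6 X=3 B=2 M=19 R=1
Draw 10: a1=1.344, a2=0.984, a3=0.921, a4=0.666, a0=3.915; τ=−ln(0.5501)/3.915=0.153 → t=0.389 > T=0.35: stop.
Read off X at T=0.35: 3

X at T = 3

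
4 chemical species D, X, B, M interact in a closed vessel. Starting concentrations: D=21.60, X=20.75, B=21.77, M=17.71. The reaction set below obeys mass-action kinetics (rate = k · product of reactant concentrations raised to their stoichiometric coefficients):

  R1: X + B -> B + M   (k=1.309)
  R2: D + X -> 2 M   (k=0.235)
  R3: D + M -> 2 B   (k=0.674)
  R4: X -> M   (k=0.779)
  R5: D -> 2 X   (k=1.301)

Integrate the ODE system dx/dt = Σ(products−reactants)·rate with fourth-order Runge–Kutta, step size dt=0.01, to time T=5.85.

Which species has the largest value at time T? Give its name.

Dominant species at T: B

RK4 with dt=0.01: 585 steps to T=5.85. Trajectory (selected grid times):
t=0.00: D=21.60 X=20.75 B=21.77 M=17.71
t=0.65: D=0.00 X=0.00 B=58.61 M=24.62
t=1.30: D=0.00 X=0.00 B=58.61 M=24.62
t=1.95: D=0.00 X=0.00 B=58.61 M=24.62
t=2.60: D=0.00 X=0.00 B=58.61 M=24.62
t=3.25: D=0.00 X=0.00 B=58.61 M=24.62
t=3.90: D=0.00 X=0.00 B=58.61 M=24.62
t=4.55: D=0.00 X=0.00 B=58.61 M=24.62
t=5.20: D=0.00 X=0.00 B=58.61 M=24.62
t=5.85: D=0.00 X=0.00 B=58.61 M=24.62
At T=5.85: D=0.00 X=0.00 B=58.61 M=24.62; the largest is B.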